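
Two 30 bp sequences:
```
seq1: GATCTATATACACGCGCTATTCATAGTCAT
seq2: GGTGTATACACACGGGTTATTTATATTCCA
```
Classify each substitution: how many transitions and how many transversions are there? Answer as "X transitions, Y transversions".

Transitions (purine↔purine or pyrimidine↔pyrimidine): 2 A→G, 9 T→C, 17 C→T, 22 C→T.
Transversions (purine↔pyrimidine): 4 C→G, 15 C→G, 26 G→T, 29 A→C, 30 T→A.

4 transitions, 5 transversions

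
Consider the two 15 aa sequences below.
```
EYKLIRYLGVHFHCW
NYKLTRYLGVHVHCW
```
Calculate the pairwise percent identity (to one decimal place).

80.0%

3 positions differ (1, 5, 12), so 12 of 15 match: 12/15 = 80%.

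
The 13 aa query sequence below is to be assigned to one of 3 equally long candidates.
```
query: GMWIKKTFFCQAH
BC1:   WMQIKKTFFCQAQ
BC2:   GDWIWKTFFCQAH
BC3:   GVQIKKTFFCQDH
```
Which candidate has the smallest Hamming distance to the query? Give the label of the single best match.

BC2

Hamming distances to query — BC1: 3; BC2: 2; BC3: 3.
Smallest is BC2 with 2 mismatches.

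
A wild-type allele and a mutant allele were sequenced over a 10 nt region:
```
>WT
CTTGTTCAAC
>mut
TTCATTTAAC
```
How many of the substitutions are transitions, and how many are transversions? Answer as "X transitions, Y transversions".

Mismatches (1-based):
base 1: C→T (pyrimidine→pyrimidine, transition)
base 3: T→C (pyrimidine→pyrimidine, transition)
base 4: G→A (purine→purine, transition)
base 7: C→T (pyrimidine→pyrimidine, transition)

4 transitions, 0 transversions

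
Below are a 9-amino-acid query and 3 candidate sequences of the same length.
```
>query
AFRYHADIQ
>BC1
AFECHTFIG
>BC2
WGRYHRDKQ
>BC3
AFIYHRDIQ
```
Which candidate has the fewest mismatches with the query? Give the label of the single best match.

BC3

BC1 differs at 5 residues; BC2 differs at 4 residues; BC3 differs at 2 residues. The closest is BC3.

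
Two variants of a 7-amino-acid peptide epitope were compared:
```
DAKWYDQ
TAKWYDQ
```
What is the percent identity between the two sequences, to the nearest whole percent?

1 position differs (1), so 6 of 7 match: 6/7 = 85.71%.

86%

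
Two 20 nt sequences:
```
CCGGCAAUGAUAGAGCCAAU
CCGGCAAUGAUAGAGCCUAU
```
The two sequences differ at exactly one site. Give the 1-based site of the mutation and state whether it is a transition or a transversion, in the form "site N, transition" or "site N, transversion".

site 18, transversion

The sequences differ only at site 18: A→U (purine→pyrimidine), a transversion.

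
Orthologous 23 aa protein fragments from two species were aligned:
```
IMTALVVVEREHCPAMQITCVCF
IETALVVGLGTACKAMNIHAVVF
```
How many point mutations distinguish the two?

Comparing position by position, 11 residues differ: 2 (M/E), 8 (V/G), 9 (E/L), 10 (R/G), 11 (E/T), 12 (H/A), 14 (P/K), 17 (Q/N), 19 (T/H), 20 (C/A), 22 (C/V).

11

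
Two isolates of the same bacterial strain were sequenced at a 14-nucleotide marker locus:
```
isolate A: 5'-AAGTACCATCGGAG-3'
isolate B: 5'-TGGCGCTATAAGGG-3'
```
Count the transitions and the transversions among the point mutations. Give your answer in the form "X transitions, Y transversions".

Transitions (purine↔purine or pyrimidine↔pyrimidine): 2 A→G, 4 T→C, 5 A→G, 7 C→T, 11 G→A, 13 A→G.
Transversions (purine↔pyrimidine): 1 A→T, 10 C→A.

6 transitions, 2 transversions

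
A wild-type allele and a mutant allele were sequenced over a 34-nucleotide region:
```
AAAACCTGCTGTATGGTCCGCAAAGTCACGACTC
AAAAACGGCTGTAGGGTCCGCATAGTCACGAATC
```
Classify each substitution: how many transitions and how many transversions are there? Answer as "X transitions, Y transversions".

0 transitions, 5 transversions

Transitions (purine↔purine or pyrimidine↔pyrimidine): none.
Transversions (purine↔pyrimidine): 5 C→A, 7 T→G, 14 T→G, 23 A→T, 32 C→A.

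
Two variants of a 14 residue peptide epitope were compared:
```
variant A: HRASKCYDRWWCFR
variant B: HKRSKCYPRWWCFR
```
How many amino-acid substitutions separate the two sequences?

3

Comparing position by position, 3 residues differ: 2 (R/K), 3 (A/R), 8 (D/P).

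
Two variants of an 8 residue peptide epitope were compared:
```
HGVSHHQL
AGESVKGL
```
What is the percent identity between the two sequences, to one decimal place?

37.5%

5 positions differ (1, 3, 5, 6, 7), so 3 of 8 match: 3/8 = 37.5%.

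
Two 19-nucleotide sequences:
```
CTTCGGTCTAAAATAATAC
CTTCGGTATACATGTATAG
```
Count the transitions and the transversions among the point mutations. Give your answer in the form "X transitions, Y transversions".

0 transitions, 6 transversions

Transitions (purine↔purine or pyrimidine↔pyrimidine): none.
Transversions (purine↔pyrimidine): 8 C→A, 11 A→C, 13 A→T, 14 T→G, 15 A→T, 19 C→G.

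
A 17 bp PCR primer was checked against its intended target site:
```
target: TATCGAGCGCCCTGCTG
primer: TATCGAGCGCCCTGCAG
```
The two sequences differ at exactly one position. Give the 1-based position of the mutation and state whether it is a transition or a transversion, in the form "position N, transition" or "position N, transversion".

position 16, transversion

The sequences differ only at position 16: T→A (pyrimidine→purine), a transversion.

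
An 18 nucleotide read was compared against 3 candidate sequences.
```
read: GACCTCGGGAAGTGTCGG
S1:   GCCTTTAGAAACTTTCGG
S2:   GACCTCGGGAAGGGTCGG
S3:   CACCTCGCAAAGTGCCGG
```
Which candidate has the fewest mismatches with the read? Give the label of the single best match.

Hamming distances to read — S1: 7; S2: 1; S3: 4.
Smallest is S2 with 1 mismatch.

S2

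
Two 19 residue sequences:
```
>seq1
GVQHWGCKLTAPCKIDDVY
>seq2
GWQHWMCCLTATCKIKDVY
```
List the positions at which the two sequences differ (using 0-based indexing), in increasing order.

1, 5, 7, 11, 15

Scanning 0-based: 1: V/W; 5: G/M; 7: K/C; 11: P/T; 15: D/K.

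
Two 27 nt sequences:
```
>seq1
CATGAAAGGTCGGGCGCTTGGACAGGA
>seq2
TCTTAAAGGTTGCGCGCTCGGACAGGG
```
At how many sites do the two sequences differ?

The sequences differ at sites 1, 2, 4, 11, 13, 19, 27 (1-based) — 7 in total.

7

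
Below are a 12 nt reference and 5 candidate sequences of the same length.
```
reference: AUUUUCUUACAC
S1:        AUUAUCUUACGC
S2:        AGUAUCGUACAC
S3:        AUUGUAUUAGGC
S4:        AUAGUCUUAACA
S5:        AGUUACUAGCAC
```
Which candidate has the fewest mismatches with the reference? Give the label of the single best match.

S1 differs at 2 sites; S2 differs at 3 sites; S3 differs at 4 sites; S4 differs at 5 sites; S5 differs at 4 sites. The closest is S1.

S1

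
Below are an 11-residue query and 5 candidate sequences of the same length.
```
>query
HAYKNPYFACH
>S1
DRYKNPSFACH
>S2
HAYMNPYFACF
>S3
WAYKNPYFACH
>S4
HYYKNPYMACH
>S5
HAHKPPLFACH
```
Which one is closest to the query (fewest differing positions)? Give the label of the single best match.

Hamming distances to query — S1: 3; S2: 2; S3: 1; S4: 2; S5: 3.
Smallest is S3 with 1 mismatch.

S3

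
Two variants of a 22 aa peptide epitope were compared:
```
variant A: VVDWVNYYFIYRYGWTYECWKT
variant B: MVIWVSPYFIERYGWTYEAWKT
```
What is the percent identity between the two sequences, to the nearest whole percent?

73%

6 positions differ (1, 3, 6, 7, 11, 19), so 16 of 22 match: 16/22 = 72.73%.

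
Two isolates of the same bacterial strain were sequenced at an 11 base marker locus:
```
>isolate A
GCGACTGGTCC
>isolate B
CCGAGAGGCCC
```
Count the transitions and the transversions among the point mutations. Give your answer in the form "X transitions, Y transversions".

Transitions (purine↔purine or pyrimidine↔pyrimidine): 9 T→C.
Transversions (purine↔pyrimidine): 1 G→C, 5 C→G, 6 T→A.

1 transition, 3 transversions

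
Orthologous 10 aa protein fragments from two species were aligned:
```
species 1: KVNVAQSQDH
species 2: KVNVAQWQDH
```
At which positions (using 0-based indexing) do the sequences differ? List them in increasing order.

6

Differences at position 6 (S→W).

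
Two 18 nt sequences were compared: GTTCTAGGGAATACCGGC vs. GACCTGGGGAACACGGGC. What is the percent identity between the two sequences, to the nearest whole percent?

5 positions differ (2, 3, 6, 12, 15), so 13 of 18 match: 13/18 = 72.22%.

72%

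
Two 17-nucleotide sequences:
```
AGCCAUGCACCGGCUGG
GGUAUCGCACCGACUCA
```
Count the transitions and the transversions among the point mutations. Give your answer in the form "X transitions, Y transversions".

5 transitions, 3 transversions

Transitions (purine↔purine or pyrimidine↔pyrimidine): 1 A→G, 3 C→U, 6 U→C, 13 G→A, 17 G→A.
Transversions (purine↔pyrimidine): 4 C→A, 5 A→U, 16 G→C.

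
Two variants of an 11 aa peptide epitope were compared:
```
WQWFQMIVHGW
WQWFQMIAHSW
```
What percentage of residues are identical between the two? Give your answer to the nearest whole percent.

82%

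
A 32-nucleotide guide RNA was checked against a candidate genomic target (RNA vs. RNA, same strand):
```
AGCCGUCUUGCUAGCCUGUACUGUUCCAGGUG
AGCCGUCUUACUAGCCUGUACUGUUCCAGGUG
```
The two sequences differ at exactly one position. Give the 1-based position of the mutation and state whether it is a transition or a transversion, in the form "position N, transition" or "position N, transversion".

position 10, transition

The sequences differ only at position 10: G→A (purine→purine), a transition.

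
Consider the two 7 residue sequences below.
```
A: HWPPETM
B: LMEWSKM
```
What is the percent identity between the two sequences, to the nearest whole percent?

14%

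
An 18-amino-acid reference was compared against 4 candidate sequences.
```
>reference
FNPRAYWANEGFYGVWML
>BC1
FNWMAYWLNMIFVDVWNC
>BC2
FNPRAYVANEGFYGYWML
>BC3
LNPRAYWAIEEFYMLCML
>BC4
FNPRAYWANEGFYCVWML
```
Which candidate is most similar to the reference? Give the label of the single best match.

Hamming distances to reference — BC1: 9; BC2: 2; BC3: 6; BC4: 1.
Smallest is BC4 with 1 mismatch.

BC4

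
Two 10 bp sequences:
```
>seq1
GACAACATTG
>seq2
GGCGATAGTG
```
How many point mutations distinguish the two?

Mismatches (1-based): position 2: A→G; position 4: A→G; position 6: C→T; position 8: T→G.

4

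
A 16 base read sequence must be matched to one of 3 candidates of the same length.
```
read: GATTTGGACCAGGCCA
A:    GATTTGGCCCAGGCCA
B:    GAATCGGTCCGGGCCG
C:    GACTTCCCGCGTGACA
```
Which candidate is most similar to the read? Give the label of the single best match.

A differs at 1 site; B differs at 5 sites; C differs at 8 sites. The closest is A.

A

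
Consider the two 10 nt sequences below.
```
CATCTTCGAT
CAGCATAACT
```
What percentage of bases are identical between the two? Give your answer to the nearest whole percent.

50%

Mismatches at positions 3, 5, 7, 8, 9 (1-based): 5 of 10.
Identical positions: 5/10 = 50% → 50%.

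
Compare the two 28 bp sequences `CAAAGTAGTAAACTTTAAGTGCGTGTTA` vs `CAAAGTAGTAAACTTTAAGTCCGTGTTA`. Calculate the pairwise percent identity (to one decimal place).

Mismatch at position 21 (1-based): 1 of 28.
Identical positions: 27/28 = 96.43% → 96.4%.

96.4%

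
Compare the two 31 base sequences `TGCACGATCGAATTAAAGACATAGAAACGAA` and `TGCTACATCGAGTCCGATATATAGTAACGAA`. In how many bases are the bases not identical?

Comparing position by position, 10 bases differ: 4 (A/T), 5 (C/A), 6 (G/C), 12 (A/G), 14 (T/C), 15 (A/C), 16 (A/G), 18 (G/T), 20 (C/T), 25 (A/T).

10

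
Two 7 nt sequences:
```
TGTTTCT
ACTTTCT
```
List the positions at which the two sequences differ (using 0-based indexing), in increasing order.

0, 1

Differences at position 0 (T→A), position 1 (G→C).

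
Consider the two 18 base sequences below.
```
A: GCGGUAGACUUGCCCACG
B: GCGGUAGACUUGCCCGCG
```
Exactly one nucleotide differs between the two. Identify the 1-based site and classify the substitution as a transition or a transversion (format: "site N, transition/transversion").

Site 16 changes A→G. A is a purine and G is a purine, so this is a transition.

site 16, transition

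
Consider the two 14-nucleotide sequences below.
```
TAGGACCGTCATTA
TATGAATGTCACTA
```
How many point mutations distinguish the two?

4

The sequences differ at positions 3, 6, 7, 12 (1-based) — 4 in total.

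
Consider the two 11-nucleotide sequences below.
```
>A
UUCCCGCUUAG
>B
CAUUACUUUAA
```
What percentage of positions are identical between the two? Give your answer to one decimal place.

27.3%

Mismatches at positions 1, 2, 3, 4, 5, 6, 7, 11 (1-based): 8 of 11.
Identical positions: 3/11 = 27.27% → 27.3%.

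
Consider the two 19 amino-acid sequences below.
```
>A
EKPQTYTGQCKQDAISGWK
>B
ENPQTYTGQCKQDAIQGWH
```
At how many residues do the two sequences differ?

Mismatches (1-based): residue 2: K→N; residue 16: S→Q; residue 19: K→H.

3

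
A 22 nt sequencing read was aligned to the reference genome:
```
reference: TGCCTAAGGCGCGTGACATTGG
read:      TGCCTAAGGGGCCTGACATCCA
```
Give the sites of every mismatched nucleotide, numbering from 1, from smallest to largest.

10, 13, 20, 21, 22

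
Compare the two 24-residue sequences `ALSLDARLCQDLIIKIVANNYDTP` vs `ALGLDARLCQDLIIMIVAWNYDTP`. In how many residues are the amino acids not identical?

The sequences differ at residues 3, 15, 19 (1-based) — 3 in total.

3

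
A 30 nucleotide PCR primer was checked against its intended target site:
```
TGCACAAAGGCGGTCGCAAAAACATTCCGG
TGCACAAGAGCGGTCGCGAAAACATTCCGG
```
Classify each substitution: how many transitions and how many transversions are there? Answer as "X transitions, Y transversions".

3 transitions, 0 transversions

Transitions (purine↔purine or pyrimidine↔pyrimidine): 8 A→G, 9 G→A, 18 A→G.
Transversions (purine↔pyrimidine): none.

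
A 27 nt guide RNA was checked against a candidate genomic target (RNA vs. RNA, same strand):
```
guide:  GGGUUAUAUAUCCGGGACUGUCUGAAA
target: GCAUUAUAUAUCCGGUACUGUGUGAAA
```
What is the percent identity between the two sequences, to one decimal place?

85.2%

Mismatches at positions 2, 3, 16, 22 (1-based): 4 of 27.
Identical positions: 23/27 = 85.19% → 85.2%.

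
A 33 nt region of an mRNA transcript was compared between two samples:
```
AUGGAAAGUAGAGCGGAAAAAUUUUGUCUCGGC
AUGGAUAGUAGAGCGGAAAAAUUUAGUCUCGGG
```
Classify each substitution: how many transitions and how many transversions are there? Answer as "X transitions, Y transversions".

Transitions (purine↔purine or pyrimidine↔pyrimidine): none.
Transversions (purine↔pyrimidine): 6 A→U, 25 U→A, 33 C→G.

0 transitions, 3 transversions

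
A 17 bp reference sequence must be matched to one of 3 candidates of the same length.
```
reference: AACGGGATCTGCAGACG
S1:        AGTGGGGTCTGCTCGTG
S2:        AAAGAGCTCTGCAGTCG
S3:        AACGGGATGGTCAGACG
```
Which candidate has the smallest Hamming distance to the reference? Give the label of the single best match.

Hamming distances to reference — S1: 7; S2: 4; S3: 3.
Smallest is S3 with 3 mismatches.

S3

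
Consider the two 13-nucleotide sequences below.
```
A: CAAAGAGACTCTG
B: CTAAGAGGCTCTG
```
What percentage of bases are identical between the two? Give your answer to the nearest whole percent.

85%

2 positions differ (2, 8), so 11 of 13 match: 11/13 = 84.62%.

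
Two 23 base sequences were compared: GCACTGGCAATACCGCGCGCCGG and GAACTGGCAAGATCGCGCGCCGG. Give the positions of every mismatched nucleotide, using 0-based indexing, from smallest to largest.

1, 10, 12

Scanning 0-based: 1: C/A; 10: T/G; 12: C/T.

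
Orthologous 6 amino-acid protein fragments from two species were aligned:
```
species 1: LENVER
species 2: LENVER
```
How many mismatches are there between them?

0

The two sequences are identical at every position.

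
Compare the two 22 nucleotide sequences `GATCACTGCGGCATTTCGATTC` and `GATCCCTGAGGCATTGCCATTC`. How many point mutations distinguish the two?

The sequences differ at sites 5, 9, 16, 18 (1-based) — 4 in total.

4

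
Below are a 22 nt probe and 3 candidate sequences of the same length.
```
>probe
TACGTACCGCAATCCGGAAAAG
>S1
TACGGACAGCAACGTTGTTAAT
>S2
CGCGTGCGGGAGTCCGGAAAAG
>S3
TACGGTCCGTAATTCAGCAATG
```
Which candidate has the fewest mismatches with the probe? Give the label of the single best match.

S2

Hamming distances to probe — S1: 9; S2: 6; S3: 7.
Smallest is S2 with 6 mismatches.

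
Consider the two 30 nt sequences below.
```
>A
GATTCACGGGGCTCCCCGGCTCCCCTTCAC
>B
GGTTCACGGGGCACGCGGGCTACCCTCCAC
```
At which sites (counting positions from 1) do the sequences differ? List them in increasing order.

Differences at site 2 (A→G), site 13 (T→A), site 15 (C→G), site 17 (C→G), site 22 (C→A), site 27 (T→C).

2, 13, 15, 17, 22, 27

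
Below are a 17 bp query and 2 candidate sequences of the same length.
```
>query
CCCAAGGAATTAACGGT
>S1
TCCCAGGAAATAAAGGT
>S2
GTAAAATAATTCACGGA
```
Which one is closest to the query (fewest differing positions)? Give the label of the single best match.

S1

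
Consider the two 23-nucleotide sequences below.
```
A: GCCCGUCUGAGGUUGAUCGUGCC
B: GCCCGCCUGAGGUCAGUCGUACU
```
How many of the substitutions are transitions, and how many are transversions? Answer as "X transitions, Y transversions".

6 transitions, 0 transversions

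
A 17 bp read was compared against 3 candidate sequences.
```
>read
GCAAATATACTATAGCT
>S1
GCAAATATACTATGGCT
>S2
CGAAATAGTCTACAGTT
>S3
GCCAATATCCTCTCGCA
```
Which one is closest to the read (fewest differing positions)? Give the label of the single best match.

S1 differs at 1 position; S2 differs at 6 positions; S3 differs at 5 positions. The closest is S1.

S1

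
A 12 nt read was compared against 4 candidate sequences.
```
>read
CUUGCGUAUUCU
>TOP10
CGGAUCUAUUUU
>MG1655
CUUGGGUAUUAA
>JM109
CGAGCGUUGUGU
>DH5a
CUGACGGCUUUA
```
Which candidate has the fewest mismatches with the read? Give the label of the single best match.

Hamming distances to read — TOP10: 6; MG1655: 3; JM109: 5; DH5a: 6.
Smallest is MG1655 with 3 mismatches.

MG1655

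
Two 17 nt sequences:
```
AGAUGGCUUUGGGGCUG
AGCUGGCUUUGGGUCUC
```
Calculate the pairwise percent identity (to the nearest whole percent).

Mismatches at positions 3, 14, 17 (1-based): 3 of 17.
Identical positions: 14/17 = 82.35% → 82%.

82%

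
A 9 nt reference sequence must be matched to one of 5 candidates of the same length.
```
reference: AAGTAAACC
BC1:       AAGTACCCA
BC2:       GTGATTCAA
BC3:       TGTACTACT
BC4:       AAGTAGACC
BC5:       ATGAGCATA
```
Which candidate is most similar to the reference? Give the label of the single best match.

BC4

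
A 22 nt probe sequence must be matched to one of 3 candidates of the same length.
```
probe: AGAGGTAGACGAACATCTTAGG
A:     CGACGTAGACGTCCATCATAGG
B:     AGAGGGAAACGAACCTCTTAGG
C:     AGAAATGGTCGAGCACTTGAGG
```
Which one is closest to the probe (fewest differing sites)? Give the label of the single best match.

A differs at 5 sites; B differs at 3 sites; C differs at 8 sites. The closest is B.

B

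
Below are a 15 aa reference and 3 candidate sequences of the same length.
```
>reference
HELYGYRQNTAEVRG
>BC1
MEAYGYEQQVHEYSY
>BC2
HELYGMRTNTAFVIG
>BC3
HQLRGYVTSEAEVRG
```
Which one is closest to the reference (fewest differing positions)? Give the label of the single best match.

BC2

BC1 differs at 9 positions; BC2 differs at 4 positions; BC3 differs at 6 positions. The closest is BC2.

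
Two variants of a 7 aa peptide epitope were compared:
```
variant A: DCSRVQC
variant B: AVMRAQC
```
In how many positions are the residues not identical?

Comparing position by position, 4 positions differ: 1 (D/A), 2 (C/V), 3 (S/M), 5 (V/A).

4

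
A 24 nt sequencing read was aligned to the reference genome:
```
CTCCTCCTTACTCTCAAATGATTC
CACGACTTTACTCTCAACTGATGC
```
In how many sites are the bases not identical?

6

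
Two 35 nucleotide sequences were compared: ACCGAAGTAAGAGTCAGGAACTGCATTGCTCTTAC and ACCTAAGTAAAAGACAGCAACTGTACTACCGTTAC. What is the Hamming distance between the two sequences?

9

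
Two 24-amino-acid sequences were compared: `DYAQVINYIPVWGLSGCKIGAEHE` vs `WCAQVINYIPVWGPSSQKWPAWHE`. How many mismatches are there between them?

8

Comparing position by position, 8 positions differ: 1 (D/W), 2 (Y/C), 14 (L/P), 16 (G/S), 17 (C/Q), 19 (I/W), 20 (G/P), 22 (E/W).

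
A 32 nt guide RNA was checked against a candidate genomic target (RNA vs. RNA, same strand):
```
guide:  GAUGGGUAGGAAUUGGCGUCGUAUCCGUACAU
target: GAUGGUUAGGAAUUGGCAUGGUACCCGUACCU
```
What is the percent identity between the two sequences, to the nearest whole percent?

84%

5 positions differ (6, 18, 20, 24, 31), so 27 of 32 match: 27/32 = 84.38%.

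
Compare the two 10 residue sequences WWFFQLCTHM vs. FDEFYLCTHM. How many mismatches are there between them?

4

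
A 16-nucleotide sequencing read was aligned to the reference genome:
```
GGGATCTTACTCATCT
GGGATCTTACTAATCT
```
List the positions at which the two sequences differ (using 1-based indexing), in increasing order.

12

Scanning 1-based: 12: C/A.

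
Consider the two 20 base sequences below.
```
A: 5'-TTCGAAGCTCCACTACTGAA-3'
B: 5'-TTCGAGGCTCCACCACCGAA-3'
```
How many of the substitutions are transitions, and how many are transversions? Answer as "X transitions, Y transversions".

3 transitions, 0 transversions

Mismatches (1-based):
position 6: A→G (purine→purine, transition)
position 14: T→C (pyrimidine→pyrimidine, transition)
position 17: T→C (pyrimidine→pyrimidine, transition)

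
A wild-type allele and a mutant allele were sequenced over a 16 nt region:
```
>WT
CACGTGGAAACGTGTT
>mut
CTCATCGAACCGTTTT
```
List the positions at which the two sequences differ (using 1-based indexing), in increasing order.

Differences at position 2 (A→T), position 4 (G→A), position 6 (G→C), position 10 (A→C), position 14 (G→T).

2, 4, 6, 10, 14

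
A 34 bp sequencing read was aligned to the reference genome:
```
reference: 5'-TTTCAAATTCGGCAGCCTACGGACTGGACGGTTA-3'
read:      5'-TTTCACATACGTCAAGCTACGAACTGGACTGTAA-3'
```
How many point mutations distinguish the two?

Comparing position by position, 8 sites differ: 6 (A/C), 9 (T/A), 12 (G/T), 15 (G/A), 16 (C/G), 22 (G/A), 30 (G/T), 33 (T/A).

8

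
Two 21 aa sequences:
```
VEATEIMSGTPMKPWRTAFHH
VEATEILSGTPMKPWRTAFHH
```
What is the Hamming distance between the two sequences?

Comparing position by position, 1 residue differs: 7 (M/L).

1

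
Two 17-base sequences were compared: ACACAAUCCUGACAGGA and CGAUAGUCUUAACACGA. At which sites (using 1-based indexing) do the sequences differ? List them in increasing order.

1, 2, 4, 6, 9, 11, 15

Differences at site 1 (A→C), site 2 (C→G), site 4 (C→U), site 6 (A→G), site 9 (C→U), site 11 (G→A), site 15 (G→C).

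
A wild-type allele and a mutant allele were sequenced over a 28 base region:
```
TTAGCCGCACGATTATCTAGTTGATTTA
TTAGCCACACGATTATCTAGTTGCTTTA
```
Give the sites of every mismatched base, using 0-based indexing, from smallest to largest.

6, 23

Differences at site 6 (G→A), site 23 (A→C).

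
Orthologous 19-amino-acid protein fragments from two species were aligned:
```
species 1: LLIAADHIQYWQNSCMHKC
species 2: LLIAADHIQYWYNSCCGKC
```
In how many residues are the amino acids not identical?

3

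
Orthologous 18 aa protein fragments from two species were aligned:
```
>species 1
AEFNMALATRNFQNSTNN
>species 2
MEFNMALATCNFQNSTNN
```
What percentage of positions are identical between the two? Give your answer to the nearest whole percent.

2 positions differ (1, 10), so 16 of 18 match: 16/18 = 88.89%.

89%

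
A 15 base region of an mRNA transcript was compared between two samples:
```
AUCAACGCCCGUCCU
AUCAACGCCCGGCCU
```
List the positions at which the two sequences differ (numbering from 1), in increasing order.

12

Differences at position 12 (U→G).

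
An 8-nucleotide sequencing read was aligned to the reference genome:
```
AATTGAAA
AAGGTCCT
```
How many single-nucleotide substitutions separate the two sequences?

6

Comparing position by position, 6 bases differ: 3 (T/G), 4 (T/G), 5 (G/T), 6 (A/C), 7 (A/C), 8 (A/T).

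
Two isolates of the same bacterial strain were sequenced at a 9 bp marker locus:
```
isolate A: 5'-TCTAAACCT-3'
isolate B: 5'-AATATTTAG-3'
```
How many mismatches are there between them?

7

Comparing position by position, 7 bases differ: 1 (T/A), 2 (C/A), 5 (A/T), 6 (A/T), 7 (C/T), 8 (C/A), 9 (T/G).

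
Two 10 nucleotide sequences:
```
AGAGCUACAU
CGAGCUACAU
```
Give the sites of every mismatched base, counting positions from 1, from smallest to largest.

1

Differences at site 1 (A→C).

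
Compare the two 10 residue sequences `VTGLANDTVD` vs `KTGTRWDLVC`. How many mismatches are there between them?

Comparing position by position, 6 positions differ: 1 (V/K), 4 (L/T), 5 (A/R), 6 (N/W), 8 (T/L), 10 (D/C).

6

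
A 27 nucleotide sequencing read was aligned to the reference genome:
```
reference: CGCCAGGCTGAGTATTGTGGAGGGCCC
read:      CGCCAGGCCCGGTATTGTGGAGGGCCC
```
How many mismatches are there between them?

3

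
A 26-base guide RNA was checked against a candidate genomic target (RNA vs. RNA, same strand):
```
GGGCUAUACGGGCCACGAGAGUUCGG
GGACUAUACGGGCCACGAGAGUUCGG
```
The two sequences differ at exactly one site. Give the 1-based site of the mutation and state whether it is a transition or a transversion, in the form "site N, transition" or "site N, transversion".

site 3, transition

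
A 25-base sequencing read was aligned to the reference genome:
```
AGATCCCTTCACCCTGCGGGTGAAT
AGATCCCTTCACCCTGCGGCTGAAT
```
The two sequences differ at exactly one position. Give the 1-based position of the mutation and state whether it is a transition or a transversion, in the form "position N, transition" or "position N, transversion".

Position 20 changes G→C. G is a purine and C is a pyrimidine, so this is a transversion.

position 20, transversion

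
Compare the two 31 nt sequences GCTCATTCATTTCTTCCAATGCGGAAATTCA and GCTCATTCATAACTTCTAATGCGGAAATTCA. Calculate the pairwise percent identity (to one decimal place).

90.3%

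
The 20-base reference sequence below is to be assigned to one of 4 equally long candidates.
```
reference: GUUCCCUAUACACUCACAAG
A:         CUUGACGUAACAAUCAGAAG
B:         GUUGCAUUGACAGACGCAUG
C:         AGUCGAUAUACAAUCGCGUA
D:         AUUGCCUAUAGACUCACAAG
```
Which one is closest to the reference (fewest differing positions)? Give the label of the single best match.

A differs at 8 positions; B differs at 8 positions; C differs at 9 positions; D differs at 3 positions. The closest is D.

D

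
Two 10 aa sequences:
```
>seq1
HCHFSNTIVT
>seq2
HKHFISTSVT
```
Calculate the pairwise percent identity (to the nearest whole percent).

4 positions differ (2, 5, 6, 8), so 6 of 10 match: 6/10 = 60%.

60%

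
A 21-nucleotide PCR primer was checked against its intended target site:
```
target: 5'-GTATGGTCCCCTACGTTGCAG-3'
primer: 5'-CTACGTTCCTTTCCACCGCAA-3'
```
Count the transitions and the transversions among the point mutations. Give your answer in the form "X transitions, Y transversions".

Mismatches (1-based):
base 1: G→C (purine→pyrimidine, transversion)
base 4: T→C (pyrimidine→pyrimidine, transition)
base 6: G→T (purine→pyrimidine, transversion)
base 10: C→T (pyrimidine→pyrimidine, transition)
base 11: C→T (pyrimidine→pyrimidine, transition)
base 13: A→C (purine→pyrimidine, transversion)
base 15: G→A (purine→purine, transition)
base 16: T→C (pyrimidine→pyrimidine, transition)
base 17: T→C (pyrimidine→pyrimidine, transition)
base 21: G→A (purine→purine, transition)

7 transitions, 3 transversions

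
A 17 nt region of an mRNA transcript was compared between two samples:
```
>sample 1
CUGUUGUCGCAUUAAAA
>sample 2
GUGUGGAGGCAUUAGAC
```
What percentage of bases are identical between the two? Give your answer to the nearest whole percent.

Mismatches at positions 1, 5, 7, 8, 15, 17 (1-based): 6 of 17.
Identical positions: 11/17 = 64.71% → 65%.

65%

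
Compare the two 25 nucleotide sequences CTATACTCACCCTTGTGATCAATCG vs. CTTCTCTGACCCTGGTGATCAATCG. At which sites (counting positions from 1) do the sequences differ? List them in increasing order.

3, 4, 5, 8, 14

Differences at site 3 (A→T), site 4 (T→C), site 5 (A→T), site 8 (C→G), site 14 (T→G).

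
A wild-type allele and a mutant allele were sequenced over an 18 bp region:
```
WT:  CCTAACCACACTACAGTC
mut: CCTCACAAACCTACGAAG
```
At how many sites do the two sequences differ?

Comparing position by position, 8 sites differ: 4 (A/C), 7 (C/A), 9 (C/A), 10 (A/C), 15 (A/G), 16 (G/A), 17 (T/A), 18 (C/G).

8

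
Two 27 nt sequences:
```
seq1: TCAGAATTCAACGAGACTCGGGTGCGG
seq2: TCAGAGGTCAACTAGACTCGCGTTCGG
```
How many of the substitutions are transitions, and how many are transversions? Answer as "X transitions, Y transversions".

1 transition, 4 transversions

Mismatches (1-based):
position 6: A→G (purine→purine, transition)
position 7: T→G (pyrimidine→purine, transversion)
position 13: G→T (purine→pyrimidine, transversion)
position 21: G→C (purine→pyrimidine, transversion)
position 24: G→T (purine→pyrimidine, transversion)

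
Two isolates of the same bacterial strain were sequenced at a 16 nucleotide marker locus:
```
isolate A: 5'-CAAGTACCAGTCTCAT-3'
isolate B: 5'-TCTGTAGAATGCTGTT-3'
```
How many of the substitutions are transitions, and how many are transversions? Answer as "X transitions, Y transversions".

Mismatches (1-based):
base 1: C→T (pyrimidine→pyrimidine, transition)
base 2: A→C (purine→pyrimidine, transversion)
base 3: A→T (purine→pyrimidine, transversion)
base 7: C→G (pyrimidine→purine, transversion)
base 8: C→A (pyrimidine→purine, transversion)
base 10: G→T (purine→pyrimidine, transversion)
base 11: T→G (pyrimidine→purine, transversion)
base 14: C→G (pyrimidine→purine, transversion)
base 15: A→T (purine→pyrimidine, transversion)

1 transition, 8 transversions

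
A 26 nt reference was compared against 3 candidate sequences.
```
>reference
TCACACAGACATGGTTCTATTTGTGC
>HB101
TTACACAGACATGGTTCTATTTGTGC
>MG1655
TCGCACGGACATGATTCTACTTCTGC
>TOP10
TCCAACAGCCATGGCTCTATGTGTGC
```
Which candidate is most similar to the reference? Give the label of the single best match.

Hamming distances to reference — HB101: 1; MG1655: 5; TOP10: 5.
Smallest is HB101 with 1 mismatch.

HB101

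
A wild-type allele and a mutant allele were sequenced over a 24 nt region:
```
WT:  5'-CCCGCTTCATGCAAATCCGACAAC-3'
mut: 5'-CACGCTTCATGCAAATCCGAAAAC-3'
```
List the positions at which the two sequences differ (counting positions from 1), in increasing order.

2, 21

Differences at position 2 (C→A), position 21 (C→A).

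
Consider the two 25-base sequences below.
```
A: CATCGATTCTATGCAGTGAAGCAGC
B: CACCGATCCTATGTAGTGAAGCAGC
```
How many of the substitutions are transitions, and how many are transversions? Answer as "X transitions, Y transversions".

3 transitions, 0 transversions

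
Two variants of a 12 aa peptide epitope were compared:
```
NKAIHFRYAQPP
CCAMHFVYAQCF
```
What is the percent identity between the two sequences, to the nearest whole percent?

50%

6 positions differ (1, 2, 4, 7, 11, 12), so 6 of 12 match: 6/12 = 50%.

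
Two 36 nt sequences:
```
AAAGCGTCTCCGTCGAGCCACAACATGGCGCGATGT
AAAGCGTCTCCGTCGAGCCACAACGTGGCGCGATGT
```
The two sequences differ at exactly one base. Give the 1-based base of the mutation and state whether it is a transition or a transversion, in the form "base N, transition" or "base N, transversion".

base 25, transition

Base 25 changes A→G. A is a purine and G is a purine, so this is a transition.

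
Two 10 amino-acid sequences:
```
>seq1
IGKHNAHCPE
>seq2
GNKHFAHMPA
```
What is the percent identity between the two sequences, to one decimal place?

50.0%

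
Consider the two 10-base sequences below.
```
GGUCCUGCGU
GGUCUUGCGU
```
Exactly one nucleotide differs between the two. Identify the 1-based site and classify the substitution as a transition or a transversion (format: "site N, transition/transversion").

site 5, transition

The sequences differ only at site 5: C→U (pyrimidine→pyrimidine), a transition.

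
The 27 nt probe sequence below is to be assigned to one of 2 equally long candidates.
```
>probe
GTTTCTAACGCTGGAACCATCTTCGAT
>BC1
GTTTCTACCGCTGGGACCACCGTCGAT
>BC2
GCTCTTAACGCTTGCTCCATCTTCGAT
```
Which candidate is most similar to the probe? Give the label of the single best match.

BC1 differs at 4 positions; BC2 differs at 6 positions. The closest is BC1.

BC1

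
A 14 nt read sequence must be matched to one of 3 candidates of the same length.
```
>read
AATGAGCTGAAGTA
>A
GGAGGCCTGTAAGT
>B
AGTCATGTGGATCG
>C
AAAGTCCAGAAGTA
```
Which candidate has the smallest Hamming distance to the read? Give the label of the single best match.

C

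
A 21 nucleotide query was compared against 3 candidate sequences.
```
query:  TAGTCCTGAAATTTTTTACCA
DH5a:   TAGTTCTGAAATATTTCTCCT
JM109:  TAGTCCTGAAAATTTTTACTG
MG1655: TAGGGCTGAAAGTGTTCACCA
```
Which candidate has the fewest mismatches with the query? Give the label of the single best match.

DH5a differs at 5 sites; JM109 differs at 3 sites; MG1655 differs at 5 sites. The closest is JM109.

JM109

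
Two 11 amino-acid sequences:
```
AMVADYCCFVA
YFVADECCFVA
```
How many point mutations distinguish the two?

Mismatches (1-based): residue 1: A→Y; residue 2: M→F; residue 6: Y→E.

3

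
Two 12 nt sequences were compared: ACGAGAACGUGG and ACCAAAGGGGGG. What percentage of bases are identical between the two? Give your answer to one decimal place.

Mismatches at positions 3, 5, 7, 8, 10 (1-based): 5 of 12.
Identical positions: 7/12 = 58.33% → 58.3%.

58.3%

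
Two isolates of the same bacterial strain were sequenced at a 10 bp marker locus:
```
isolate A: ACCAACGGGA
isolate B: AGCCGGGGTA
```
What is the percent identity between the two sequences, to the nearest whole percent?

50%

Mismatches at positions 2, 4, 5, 6, 9 (1-based): 5 of 10.
Identical positions: 5/10 = 50% → 50%.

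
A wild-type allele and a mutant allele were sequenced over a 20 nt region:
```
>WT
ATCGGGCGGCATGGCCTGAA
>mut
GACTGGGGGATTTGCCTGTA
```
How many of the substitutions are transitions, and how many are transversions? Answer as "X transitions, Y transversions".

Transitions (purine↔purine or pyrimidine↔pyrimidine): 1 A→G.
Transversions (purine↔pyrimidine): 2 T→A, 4 G→T, 7 C→G, 10 C→A, 11 A→T, 13 G→T, 19 A→T.

1 transition, 7 transversions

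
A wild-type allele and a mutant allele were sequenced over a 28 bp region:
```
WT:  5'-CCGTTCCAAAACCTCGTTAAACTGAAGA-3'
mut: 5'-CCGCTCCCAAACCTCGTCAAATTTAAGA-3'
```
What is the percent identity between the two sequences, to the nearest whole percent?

82%

5 positions differ (4, 8, 18, 22, 24), so 23 of 28 match: 23/28 = 82.14%.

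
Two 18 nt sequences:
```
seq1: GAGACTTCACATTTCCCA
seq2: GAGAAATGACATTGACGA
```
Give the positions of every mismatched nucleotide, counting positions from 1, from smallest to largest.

5, 6, 8, 14, 15, 17

Scanning 1-based: 5: C/A; 6: T/A; 8: C/G; 14: T/G; 15: C/A; 17: C/G.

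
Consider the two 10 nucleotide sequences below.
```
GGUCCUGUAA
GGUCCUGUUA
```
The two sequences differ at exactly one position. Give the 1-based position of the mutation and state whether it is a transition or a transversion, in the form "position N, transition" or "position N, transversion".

Position 9 changes A→U. A is a purine and U is a pyrimidine, so this is a transversion.

position 9, transversion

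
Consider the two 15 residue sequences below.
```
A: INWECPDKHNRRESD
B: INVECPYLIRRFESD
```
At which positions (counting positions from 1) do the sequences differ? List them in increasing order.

3, 7, 8, 9, 10, 12

Differences at position 3 (W→V), position 7 (D→Y), position 8 (K→L), position 9 (H→I), position 10 (N→R), position 12 (R→F).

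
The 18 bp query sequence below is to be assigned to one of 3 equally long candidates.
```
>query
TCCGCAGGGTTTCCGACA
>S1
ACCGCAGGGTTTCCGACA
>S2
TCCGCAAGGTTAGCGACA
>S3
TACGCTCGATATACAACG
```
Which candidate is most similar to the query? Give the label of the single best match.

S1

S1 differs at 1 site; S2 differs at 3 sites; S3 differs at 8 sites. The closest is S1.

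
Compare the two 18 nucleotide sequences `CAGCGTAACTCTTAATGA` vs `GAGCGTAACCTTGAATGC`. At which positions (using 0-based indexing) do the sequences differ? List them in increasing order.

Differences at position 0 (C→G), position 9 (T→C), position 10 (C→T), position 12 (T→G), position 17 (A→C).

0, 9, 10, 12, 17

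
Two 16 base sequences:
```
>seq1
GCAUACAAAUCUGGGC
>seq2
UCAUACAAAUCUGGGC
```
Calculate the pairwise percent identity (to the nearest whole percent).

94%

Mismatch at position 1 (1-based): 1 of 16.
Identical positions: 15/16 = 93.75% → 94%.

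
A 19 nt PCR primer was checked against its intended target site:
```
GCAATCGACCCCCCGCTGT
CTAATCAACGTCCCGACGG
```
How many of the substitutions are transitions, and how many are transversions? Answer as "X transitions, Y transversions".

4 transitions, 4 transversions

Mismatches (1-based):
site 1: G→C (purine→pyrimidine, transversion)
site 2: C→T (pyrimidine→pyrimidine, transition)
site 7: G→A (purine→purine, transition)
site 10: C→G (pyrimidine→purine, transversion)
site 11: C→T (pyrimidine→pyrimidine, transition)
site 16: C→A (pyrimidine→purine, transversion)
site 17: T→C (pyrimidine→pyrimidine, transition)
site 19: T→G (pyrimidine→purine, transversion)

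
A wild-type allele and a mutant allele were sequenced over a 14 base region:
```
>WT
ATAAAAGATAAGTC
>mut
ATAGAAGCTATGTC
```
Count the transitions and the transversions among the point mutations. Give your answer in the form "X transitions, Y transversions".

Transitions (purine↔purine or pyrimidine↔pyrimidine): 4 A→G.
Transversions (purine↔pyrimidine): 8 A→C, 11 A→T.

1 transition, 2 transversions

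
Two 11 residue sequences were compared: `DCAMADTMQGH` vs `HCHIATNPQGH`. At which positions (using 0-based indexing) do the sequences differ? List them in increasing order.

Scanning 0-based: 0: D/H; 2: A/H; 3: M/I; 5: D/T; 6: T/N; 7: M/P.

0, 2, 3, 5, 6, 7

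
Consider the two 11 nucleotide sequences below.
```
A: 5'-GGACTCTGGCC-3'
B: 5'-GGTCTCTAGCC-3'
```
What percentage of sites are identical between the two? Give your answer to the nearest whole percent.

82%

Mismatches at positions 3, 8 (1-based): 2 of 11.
Identical positions: 9/11 = 81.82% → 82%.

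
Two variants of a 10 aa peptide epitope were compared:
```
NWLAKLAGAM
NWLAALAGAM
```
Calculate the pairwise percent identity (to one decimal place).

1 position differs (5), so 9 of 10 match: 9/10 = 90%.

90.0%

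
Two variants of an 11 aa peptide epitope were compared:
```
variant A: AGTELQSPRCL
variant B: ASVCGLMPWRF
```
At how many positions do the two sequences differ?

9

Comparing position by position, 9 positions differ: 2 (G/S), 3 (T/V), 4 (E/C), 5 (L/G), 6 (Q/L), 7 (S/M), 9 (R/W), 10 (C/R), 11 (L/F).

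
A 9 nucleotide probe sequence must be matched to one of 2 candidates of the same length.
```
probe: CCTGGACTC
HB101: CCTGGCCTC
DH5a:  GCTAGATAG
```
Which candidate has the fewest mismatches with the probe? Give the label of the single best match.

HB101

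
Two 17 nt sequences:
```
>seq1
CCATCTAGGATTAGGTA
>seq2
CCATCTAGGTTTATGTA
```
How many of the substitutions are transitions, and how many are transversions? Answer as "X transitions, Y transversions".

0 transitions, 2 transversions

Transitions (purine↔purine or pyrimidine↔pyrimidine): none.
Transversions (purine↔pyrimidine): 10 A→T, 14 G→T.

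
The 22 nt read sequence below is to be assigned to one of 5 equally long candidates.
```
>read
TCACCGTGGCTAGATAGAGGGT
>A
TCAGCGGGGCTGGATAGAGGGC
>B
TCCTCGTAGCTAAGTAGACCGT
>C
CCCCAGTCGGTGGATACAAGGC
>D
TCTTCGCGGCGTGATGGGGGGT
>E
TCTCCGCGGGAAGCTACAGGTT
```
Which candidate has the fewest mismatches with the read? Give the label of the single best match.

A

Hamming distances to read — A: 4; B: 7; C: 9; D: 7; E: 7.
Smallest is A with 4 mismatches.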